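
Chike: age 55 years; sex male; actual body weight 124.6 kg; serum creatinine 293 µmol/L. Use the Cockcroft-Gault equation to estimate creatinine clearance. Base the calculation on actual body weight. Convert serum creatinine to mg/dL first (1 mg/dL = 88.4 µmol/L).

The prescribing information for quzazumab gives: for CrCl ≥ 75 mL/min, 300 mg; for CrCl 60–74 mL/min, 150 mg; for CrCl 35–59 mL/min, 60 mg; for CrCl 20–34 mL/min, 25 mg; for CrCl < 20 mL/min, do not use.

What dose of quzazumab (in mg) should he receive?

SCr = 293 / 88.4 = 3.314 mg/dL
CrCl = (140 − 55) × 124.6 / (72 × 3.314) = 10591.0 / 238.61 ≈ 44.4 mL/min
CrCl ≈ 44 mL/min → bracket 35–59 mL/min.
Dose for this bracket: 60 mg.

60 mg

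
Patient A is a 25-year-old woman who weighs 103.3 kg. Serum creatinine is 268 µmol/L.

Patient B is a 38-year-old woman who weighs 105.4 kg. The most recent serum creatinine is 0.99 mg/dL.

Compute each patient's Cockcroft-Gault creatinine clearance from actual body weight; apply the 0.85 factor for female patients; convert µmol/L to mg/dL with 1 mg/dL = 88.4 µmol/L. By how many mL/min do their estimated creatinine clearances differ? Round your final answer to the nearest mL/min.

82 mL/min

Patient A: SCr = 268 / 88.4 = 3.032 mg/dL
Patient A: CrCl = (140 − 25) × 103.3 / (72 × 3.032) × 0.85 = 11879.5 / 218.30 × 0.85 ≈ 46.3 mL/min
Patient B: CrCl = (140 − 38) × 105.4 / (72 × 0.99) × 0.85 = 10750.8 / 71.28 × 0.85 ≈ 128.2 mL/min
|46.3 − 128.2| = 81.9 mL/min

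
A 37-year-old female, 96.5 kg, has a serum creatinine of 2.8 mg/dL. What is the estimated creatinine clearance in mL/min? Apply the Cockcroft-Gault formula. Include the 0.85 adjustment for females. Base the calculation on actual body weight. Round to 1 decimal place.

CrCl = (140 − 37) × 96.5 / (72 × 2.8) × 0.85 = 9939.5 / 201.60 × 0.85 ≈ 41.9 mL/min

41.9 mL/min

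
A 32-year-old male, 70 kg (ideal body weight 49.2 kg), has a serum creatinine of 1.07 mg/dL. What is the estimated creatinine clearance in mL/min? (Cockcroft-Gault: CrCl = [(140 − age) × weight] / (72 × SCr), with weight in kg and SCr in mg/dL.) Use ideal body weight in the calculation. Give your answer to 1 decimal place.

69.0 mL/min

CrCl = (140 − 32) × 49.2 / (72 × 1.07) = 5313.6 / 77.04 ≈ 69.0 mL/min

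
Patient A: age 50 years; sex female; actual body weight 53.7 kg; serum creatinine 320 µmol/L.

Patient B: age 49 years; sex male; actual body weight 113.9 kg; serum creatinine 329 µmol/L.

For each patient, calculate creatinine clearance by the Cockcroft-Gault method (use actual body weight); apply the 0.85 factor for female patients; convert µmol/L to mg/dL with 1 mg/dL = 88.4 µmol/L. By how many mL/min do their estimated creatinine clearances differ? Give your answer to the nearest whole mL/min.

Patient A: SCr = 320 / 88.4 = 3.62 mg/dL
Patient A: CrCl = (140 − 50) × 53.7 / (72 × 3.62) × 0.85 = 4833.0 / 260.64 × 0.85 ≈ 15.8 mL/min
Patient B: SCr = 329 / 88.4 = 3.722 mg/dL
Patient B: CrCl = (140 − 49) × 113.9 / (72 × 3.722) = 10364.9 / 267.98 ≈ 38.7 mL/min
|15.8 − 38.7| = 22.9 mL/min

23 mL/min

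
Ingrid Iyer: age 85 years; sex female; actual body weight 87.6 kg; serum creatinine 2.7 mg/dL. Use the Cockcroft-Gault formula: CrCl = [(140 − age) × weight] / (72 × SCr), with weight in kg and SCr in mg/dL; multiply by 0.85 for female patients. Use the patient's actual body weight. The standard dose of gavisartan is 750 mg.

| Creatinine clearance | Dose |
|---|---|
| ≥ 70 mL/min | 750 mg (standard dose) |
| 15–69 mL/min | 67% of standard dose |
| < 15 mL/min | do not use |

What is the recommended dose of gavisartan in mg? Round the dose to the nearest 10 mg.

CrCl = (140 − 85) × 87.6 / (72 × 2.7) × 0.85 = 4818.0 / 194.40 × 0.85 ≈ 21.1 mL/min
CrCl ≈ 21 mL/min → bracket 15–69 mL/min.
67% of 750 mg = 502.5 mg → 500 mg

500 mg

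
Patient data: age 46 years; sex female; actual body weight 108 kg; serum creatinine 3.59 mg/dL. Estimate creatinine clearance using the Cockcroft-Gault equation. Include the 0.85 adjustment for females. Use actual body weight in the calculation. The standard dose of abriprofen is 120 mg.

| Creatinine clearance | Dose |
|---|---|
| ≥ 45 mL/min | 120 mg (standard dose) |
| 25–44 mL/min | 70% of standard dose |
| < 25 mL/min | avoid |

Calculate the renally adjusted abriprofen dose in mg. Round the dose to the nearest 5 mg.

85 mg

CrCl = (140 − 46) × 108 / (72 × 3.59) × 0.85 = 10152.0 / 258.48 × 0.85 ≈ 33.4 mL/min
CrCl ≈ 33 mL/min → bracket 25–44 mL/min.
70% of 120 mg = 84 mg → 85 mg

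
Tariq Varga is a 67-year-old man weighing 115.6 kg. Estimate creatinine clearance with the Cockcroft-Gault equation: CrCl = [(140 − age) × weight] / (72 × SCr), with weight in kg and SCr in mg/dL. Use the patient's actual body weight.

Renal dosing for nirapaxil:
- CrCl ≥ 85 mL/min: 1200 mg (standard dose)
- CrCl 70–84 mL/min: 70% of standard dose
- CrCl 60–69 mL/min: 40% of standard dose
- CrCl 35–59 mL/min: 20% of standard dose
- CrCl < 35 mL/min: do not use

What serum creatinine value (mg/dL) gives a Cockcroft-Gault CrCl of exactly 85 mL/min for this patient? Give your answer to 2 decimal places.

Standard dose requires CrCl ≥ 85 mL/min.
Set (140 − 67) × 115.6 / (72 × SCr) = 85
SCr = (140 − 67) × 115.6 / (72 × 85) = 1.379 mg/dL

1.38 mg/dL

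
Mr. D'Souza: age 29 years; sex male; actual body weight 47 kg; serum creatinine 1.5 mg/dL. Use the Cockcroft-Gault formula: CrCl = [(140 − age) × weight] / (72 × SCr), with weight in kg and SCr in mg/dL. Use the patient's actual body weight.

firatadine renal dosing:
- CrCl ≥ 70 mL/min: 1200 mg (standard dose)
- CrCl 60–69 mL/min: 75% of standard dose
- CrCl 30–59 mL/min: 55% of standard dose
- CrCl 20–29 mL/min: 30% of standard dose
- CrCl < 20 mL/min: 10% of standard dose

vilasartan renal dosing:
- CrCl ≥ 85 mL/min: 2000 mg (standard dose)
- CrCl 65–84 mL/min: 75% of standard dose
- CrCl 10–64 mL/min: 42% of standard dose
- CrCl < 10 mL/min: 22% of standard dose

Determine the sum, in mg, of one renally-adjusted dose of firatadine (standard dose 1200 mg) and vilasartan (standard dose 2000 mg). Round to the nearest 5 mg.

CrCl = (140 − 29) × 47 / (72 × 1.5) = 5217.0 / 108.00 ≈ 48.3 mL/min
CrCl ≈ 48 mL/min.
firatadine: 30–59 mL/min → 55% of 1200 mg = 660 mg.
vilasartan: 10–64 mL/min → 42% of 2000 mg = 840 mg.
Total = 660 + 840 = 1500 mg.

1500 mg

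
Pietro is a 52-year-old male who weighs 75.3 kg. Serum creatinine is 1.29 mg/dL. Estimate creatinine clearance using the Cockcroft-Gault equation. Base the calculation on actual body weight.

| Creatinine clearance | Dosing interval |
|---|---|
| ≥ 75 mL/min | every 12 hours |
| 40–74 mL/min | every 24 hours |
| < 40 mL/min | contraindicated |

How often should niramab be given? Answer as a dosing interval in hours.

every 24 hours

CrCl = (140 − 52) × 75.3 / (72 × 1.29) = 6626.4 / 92.88 ≈ 71.3 mL/min
CrCl ≈ 71 mL/min → bracket 40–74 mL/min → every 24 hours.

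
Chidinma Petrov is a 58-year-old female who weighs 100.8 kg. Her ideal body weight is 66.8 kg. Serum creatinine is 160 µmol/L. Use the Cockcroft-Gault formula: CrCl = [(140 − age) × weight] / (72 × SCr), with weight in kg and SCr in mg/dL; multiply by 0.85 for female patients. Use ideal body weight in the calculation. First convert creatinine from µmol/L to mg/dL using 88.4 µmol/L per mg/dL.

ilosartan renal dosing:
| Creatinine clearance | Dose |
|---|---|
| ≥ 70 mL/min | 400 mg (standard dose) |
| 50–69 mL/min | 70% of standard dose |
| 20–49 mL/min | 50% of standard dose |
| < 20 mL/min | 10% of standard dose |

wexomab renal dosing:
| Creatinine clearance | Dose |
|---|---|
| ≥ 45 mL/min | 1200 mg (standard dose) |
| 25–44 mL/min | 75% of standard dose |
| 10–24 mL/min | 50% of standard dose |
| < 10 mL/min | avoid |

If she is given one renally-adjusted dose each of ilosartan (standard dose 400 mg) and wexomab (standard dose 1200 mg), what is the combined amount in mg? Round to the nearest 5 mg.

1100 mg

SCr = 160 / 88.4 = 1.81 mg/dL
CrCl = (140 − 58) × 66.8 / (72 × 1.81) × 0.85 = 5477.6 / 130.32 × 0.85 ≈ 35.7 mL/min
CrCl ≈ 36 mL/min.
ilosartan: 20–49 mL/min → 50% of 400 mg = 200 mg.
wexomab: 25–44 mL/min → 75% of 1200 mg = 900 mg.
Total = 200 + 900 = 1100 mg.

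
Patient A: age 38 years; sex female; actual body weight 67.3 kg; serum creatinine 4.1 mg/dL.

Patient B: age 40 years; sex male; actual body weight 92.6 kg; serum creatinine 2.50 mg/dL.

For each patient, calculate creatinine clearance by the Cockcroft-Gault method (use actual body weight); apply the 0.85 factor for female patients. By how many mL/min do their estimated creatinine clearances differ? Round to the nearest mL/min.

32 mL/min

Patient A: CrCl = (140 − 38) × 67.3 / (72 × 4.1) × 0.85 = 6864.6 / 295.20 × 0.85 ≈ 19.8 mL/min
Patient B: CrCl = (140 − 40) × 92.6 / (72 × 2.5) = 9260.0 / 180.00 ≈ 51.4 mL/min
|19.8 − 51.4| = 31.6 mL/min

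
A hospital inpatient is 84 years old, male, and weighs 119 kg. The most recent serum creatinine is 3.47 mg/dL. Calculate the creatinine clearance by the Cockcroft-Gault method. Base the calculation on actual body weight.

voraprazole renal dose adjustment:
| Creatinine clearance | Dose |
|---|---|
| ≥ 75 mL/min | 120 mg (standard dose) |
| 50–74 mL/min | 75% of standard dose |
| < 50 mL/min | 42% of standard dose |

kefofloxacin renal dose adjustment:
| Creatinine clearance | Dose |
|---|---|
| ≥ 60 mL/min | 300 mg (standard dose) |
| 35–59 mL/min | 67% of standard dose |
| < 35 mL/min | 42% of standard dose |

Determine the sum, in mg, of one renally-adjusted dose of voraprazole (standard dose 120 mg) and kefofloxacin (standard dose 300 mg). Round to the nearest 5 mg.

175 mg

CrCl = (140 − 84) × 119 / (72 × 3.47) = 6664.0 / 249.84 ≈ 26.7 mL/min
CrCl ≈ 27 mL/min.
voraprazole: < 50 mL/min → 42% of 120 mg = 50.4 mg.
kefofloxacin: < 35 mL/min → 42% of 300 mg = 126 mg.
Total = 50.4 + 126 = 176.4 mg.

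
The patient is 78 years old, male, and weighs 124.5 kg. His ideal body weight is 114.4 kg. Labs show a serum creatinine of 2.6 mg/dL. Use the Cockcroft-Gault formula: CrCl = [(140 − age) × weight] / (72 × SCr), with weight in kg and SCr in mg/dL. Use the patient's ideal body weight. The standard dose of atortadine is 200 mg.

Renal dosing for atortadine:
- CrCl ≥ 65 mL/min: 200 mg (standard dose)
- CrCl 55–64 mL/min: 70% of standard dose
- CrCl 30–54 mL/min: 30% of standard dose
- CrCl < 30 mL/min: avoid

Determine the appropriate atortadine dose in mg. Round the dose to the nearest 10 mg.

CrCl = (140 − 78) × 114.4 / (72 × 2.6) = 7092.8 / 187.20 ≈ 37.9 mL/min
CrCl ≈ 38 mL/min → bracket 30–54 mL/min.
30% of 200 mg = 60 mg

60 mg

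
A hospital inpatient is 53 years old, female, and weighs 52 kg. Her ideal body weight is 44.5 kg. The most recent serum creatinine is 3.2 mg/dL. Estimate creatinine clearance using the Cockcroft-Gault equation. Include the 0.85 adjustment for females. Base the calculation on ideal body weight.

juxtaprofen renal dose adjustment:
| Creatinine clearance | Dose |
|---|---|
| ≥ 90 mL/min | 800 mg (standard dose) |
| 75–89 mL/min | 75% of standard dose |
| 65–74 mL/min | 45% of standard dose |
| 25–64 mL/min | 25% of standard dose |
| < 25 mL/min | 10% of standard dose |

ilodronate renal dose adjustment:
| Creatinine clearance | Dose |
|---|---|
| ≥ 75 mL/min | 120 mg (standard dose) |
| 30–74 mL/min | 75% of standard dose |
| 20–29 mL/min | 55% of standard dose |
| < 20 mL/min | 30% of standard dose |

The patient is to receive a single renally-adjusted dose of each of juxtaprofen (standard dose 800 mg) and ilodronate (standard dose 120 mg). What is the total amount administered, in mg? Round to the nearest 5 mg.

115 mg

CrCl = (140 − 53) × 44.5 / (72 × 3.2) × 0.85 = 3871.5 / 230.40 × 0.85 ≈ 14.3 mL/min
CrCl ≈ 14 mL/min.
juxtaprofen: < 25 mL/min → 10% of 800 mg = 80 mg.
ilodronate: < 20 mL/min → 30% of 120 mg = 36 mg.
Total = 80 + 36 = 116 mg.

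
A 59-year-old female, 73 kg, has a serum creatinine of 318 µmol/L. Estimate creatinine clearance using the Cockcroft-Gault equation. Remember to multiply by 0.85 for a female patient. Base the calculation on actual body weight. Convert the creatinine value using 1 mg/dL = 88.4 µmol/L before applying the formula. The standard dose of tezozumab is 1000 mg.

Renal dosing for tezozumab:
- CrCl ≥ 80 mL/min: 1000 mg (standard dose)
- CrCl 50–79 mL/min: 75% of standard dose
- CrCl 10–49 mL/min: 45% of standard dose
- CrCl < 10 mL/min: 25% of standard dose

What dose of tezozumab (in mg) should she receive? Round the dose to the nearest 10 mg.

SCr = 318 / 88.4 = 3.597 mg/dL
CrCl = (140 − 59) × 73 / (72 × 3.597) × 0.85 = 5913.0 / 258.98 × 0.85 ≈ 19.4 mL/min
CrCl ≈ 19 mL/min → bracket 10–49 mL/min.
45% of 1000 mg = 450 mg

450 mg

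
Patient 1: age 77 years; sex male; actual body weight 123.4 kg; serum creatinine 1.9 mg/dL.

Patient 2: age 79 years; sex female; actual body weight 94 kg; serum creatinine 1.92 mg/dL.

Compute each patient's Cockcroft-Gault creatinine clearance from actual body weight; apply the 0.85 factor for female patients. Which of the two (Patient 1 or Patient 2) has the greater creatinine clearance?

Patient 1: CrCl = (140 − 77) × 123.4 / (72 × 1.9) = 7774.2 / 136.80 ≈ 56.8 mL/min
Patient 2: CrCl = (140 − 79) × 94 / (72 × 1.92) × 0.85 = 5734.0 / 138.24 × 0.85 ≈ 35.3 mL/min
56.8 vs 35.3 mL/min → Patient 1 is higher.

Patient 1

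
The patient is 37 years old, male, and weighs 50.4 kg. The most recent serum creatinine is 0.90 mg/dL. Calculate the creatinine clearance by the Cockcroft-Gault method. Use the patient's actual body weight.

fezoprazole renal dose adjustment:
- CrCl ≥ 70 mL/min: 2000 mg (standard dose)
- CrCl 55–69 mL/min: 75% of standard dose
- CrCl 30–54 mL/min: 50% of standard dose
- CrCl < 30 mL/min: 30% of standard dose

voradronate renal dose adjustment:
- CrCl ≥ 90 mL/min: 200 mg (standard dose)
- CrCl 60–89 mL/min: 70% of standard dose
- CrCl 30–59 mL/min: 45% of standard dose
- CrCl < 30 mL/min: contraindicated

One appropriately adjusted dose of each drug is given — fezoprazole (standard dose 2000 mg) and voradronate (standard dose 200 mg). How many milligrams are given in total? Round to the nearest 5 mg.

2140 mg

CrCl = (140 − 37) × 50.4 / (72 × 0.9) = 5191.2 / 64.80 ≈ 80.1 mL/min
CrCl ≈ 80 mL/min.
fezoprazole: ≥ 70 mL/min → 100% of 2000 mg = 2000 mg.
voradronate: 60–89 mL/min → 70% of 200 mg = 140 mg.
Total = 2000 + 140 = 2140 mg.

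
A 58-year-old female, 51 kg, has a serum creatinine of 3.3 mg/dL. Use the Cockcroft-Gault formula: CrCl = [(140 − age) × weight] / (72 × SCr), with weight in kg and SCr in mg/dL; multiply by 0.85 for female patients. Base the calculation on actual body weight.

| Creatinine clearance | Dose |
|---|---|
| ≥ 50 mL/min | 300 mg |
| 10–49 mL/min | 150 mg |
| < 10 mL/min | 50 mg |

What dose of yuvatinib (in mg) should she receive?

CrCl = (140 − 58) × 51 / (72 × 3.3) × 0.85 = 4182.0 / 237.60 × 0.85 ≈ 15.0 mL/min
CrCl ≈ 15 mL/min → bracket 10–49 mL/min.
Dose for this bracket: 150 mg.

150 mg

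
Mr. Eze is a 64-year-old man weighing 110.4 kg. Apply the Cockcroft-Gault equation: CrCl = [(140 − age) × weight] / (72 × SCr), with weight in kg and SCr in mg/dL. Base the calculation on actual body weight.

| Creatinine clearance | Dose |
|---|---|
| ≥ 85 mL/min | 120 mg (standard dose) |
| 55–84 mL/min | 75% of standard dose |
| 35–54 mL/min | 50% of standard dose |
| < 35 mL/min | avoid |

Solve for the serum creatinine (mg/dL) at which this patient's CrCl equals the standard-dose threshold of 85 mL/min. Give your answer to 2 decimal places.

Standard dose requires CrCl ≥ 85 mL/min.
Set (140 − 64) × 110.4 / (72 × SCr) = 85
SCr = (140 − 64) × 110.4 / (72 × 85) = 1.371 mg/dL

1.37 mg/dL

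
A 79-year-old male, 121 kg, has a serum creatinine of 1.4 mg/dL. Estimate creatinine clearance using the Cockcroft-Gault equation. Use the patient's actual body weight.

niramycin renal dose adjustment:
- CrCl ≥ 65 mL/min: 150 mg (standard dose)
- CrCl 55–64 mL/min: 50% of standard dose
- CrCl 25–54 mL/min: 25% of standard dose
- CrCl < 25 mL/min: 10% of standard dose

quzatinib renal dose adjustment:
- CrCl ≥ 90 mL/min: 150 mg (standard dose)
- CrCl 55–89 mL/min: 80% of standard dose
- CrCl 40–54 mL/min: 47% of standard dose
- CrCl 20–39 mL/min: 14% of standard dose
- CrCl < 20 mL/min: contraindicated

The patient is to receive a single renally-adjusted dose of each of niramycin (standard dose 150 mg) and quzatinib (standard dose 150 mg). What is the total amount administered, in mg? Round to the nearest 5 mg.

CrCl = (140 − 79) × 121 / (72 × 1.4) = 7381.0 / 100.80 ≈ 73.2 mL/min
CrCl ≈ 73 mL/min.
niramycin: ≥ 65 mL/min → 100% of 150 mg = 150 mg.
quzatinib: 55–89 mL/min → 80% of 150 mg = 120 mg.
Total = 150 + 120 = 270 mg.

270 mg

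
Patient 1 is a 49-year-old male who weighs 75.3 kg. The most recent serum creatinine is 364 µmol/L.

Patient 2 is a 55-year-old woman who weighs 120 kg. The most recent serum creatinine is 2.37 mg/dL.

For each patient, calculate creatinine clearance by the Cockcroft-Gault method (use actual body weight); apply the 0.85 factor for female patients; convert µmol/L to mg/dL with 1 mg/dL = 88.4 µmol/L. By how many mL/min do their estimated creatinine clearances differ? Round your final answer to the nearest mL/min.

Patient 1: SCr = 364 / 88.4 = 4.118 mg/dL
Patient 1: CrCl = (140 − 49) × 75.3 / (72 × 4.118) = 6852.3 / 296.50 ≈ 23.1 mL/min
Patient 2: CrCl = (140 − 55) × 120 / (72 × 2.37) × 0.85 = 10200.0 / 170.64 × 0.85 ≈ 50.8 mL/min
|23.1 − 50.8| = 27.7 mL/min

28 mL/min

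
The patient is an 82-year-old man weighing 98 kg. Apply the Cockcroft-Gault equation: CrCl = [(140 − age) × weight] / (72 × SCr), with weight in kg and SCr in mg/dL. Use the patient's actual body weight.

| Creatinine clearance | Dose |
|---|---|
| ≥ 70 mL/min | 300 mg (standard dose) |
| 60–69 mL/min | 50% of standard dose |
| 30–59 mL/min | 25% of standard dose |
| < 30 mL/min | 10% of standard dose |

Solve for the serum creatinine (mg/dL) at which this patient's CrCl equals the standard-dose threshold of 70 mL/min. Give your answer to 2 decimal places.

Standard dose requires CrCl ≥ 70 mL/min.
Set (140 − 82) × 98 / (72 × SCr) = 70
SCr = (140 − 82) × 98 / (72 × 70) = 1.128 mg/dL

1.13 mg/dL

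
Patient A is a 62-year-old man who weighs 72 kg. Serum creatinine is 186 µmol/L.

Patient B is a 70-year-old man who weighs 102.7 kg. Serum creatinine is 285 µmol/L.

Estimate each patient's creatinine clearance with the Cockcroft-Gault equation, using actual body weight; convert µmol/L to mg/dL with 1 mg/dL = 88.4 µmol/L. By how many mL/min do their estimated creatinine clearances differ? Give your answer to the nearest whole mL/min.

Patient A: SCr = 186 / 88.4 = 2.104 mg/dL
Patient A: CrCl = (140 − 62) × 72 / (72 × 2.104) = 5616.0 / 151.49 ≈ 37.1 mL/min
Patient B: SCr = 285 / 88.4 = 3.224 mg/dL
Patient B: CrCl = (140 − 70) × 102.7 / (72 × 3.224) = 7189.0 / 232.13 ≈ 31.0 mL/min
|37.1 − 31.0| = 6.1 mL/min

6 mL/min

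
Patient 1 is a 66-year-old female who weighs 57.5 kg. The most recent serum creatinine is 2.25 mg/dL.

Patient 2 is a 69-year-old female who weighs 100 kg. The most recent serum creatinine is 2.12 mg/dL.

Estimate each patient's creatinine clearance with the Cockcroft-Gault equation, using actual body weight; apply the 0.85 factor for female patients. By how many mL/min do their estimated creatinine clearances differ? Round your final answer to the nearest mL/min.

Patient 1: CrCl = (140 − 66) × 57.5 / (72 × 2.25) × 0.85 = 4255.0 / 162.00 × 0.85 ≈ 22.3 mL/min
Patient 2: CrCl = (140 − 69) × 100 / (72 × 2.12) × 0.85 = 7100.0 / 152.64 × 0.85 ≈ 39.5 mL/min
|22.3 − 39.5| = 17.2 mL/min

17 mL/min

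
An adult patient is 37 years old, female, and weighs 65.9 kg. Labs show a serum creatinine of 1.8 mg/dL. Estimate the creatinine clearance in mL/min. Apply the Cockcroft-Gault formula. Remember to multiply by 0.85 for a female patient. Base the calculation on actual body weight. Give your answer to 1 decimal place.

CrCl = (140 − 37) × 65.9 / (72 × 1.8) × 0.85 = 6787.7 / 129.60 × 0.85 ≈ 44.5 mL/min

44.5 mL/min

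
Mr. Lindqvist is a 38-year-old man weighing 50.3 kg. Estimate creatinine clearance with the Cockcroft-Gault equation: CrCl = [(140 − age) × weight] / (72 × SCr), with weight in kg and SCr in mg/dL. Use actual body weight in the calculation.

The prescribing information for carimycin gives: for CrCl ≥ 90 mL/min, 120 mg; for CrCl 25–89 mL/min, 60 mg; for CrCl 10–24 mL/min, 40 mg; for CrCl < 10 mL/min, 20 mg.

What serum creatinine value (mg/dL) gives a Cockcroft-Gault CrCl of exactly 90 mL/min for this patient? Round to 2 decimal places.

0.79 mg/dL

Standard dose requires CrCl ≥ 90 mL/min.
Set (140 − 38) × 50.3 / (72 × SCr) = 90
SCr = (140 − 38) × 50.3 / (72 × 90) = 0.792 mg/dL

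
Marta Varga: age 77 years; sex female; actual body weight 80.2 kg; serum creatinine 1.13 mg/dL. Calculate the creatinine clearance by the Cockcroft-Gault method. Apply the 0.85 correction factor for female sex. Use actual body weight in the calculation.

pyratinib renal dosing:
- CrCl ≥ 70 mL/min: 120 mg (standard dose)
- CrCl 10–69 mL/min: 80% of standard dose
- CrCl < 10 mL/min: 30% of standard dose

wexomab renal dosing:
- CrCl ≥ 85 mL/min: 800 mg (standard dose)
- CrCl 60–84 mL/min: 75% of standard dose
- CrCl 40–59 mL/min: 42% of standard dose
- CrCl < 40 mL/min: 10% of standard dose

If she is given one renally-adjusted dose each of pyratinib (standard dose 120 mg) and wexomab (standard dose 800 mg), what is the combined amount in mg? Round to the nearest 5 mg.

CrCl = (140 − 77) × 80.2 / (72 × 1.13) × 0.85 = 5052.6 / 81.36 × 0.85 ≈ 52.8 mL/min
CrCl ≈ 53 mL/min.
pyratinib: 10–69 mL/min → 80% of 120 mg = 96 mg.
wexomab: 40–59 mL/min → 42% of 800 mg = 336 mg.
Total = 96 + 336 = 432 mg.

430 mg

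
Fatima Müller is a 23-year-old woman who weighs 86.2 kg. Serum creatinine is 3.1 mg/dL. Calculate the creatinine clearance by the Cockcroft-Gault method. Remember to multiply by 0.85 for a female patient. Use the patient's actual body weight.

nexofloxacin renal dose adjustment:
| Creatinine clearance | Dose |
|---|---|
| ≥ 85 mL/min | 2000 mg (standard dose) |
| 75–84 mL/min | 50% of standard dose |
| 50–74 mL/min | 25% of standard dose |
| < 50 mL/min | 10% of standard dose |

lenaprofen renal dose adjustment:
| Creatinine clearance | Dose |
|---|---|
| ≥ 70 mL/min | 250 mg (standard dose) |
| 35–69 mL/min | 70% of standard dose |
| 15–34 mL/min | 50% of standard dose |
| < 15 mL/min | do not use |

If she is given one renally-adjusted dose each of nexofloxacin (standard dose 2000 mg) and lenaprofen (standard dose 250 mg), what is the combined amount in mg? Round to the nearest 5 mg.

375 mg

CrCl = (140 − 23) × 86.2 / (72 × 3.1) × 0.85 = 10085.4 / 223.20 × 0.85 ≈ 38.4 mL/min
CrCl ≈ 38 mL/min.
nexofloxacin: < 50 mL/min → 10% of 2000 mg = 200 mg.
lenaprofen: 35–69 mL/min → 70% of 250 mg = 175 mg.
Total = 200 + 175 = 375 mg.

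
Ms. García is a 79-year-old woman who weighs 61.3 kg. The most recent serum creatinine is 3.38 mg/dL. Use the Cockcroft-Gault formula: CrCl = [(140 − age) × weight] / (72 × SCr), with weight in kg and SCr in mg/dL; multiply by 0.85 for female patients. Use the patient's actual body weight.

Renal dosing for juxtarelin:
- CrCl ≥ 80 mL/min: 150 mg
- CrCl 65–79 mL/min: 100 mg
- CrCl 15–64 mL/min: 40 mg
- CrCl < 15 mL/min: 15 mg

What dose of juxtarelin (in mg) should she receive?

CrCl = (140 − 79) × 61.3 / (72 × 3.38) × 0.85 = 3739.3 / 243.36 × 0.85 ≈ 13.1 mL/min
CrCl ≈ 13 mL/min → bracket < 15 mL/min.
Dose for this bracket: 15 mg.

15 mg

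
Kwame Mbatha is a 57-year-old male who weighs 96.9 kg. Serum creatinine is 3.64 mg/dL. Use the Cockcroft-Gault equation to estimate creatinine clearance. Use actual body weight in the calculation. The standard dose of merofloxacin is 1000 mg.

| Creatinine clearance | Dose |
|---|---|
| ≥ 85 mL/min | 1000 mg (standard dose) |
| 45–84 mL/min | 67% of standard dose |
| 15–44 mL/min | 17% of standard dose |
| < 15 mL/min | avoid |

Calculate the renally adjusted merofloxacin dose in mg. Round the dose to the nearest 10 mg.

170 mg

CrCl = (140 − 57) × 96.9 / (72 × 3.64) = 8042.7 / 262.08 ≈ 30.7 mL/min
CrCl ≈ 31 mL/min → bracket 15–44 mL/min.
17% of 1000 mg = 170 mg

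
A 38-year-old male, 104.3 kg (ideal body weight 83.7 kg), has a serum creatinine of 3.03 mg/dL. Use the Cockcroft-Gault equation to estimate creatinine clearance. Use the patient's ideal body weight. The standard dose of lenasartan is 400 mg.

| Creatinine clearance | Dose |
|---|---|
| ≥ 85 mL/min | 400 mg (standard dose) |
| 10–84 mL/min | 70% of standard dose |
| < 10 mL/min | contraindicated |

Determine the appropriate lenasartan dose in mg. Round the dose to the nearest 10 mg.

CrCl = (140 − 38) × 83.7 / (72 × 3.03) = 8537.4 / 218.16 ≈ 39.1 mL/min
CrCl ≈ 39 mL/min → bracket 10–84 mL/min.
70% of 400 mg = 280 mg

280 mg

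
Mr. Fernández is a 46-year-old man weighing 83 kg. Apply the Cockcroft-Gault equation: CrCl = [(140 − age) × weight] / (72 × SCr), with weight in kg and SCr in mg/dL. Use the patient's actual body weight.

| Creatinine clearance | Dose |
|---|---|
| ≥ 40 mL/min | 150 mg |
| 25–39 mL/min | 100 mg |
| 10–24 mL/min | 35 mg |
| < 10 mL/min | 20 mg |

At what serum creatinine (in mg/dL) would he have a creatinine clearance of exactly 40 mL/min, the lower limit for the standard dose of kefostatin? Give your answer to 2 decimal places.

Standard dose requires CrCl ≥ 40 mL/min.
Set (140 − 46) × 83 / (72 × SCr) = 40
SCr = (140 − 46) × 83 / (72 × 40) = 2.709 mg/dL

2.71 mg/dL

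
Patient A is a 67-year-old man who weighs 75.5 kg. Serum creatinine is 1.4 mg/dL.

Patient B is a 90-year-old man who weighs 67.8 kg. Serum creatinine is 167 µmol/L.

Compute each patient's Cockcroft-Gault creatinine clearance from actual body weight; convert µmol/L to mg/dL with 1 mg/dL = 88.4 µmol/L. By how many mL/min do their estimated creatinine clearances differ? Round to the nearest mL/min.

30 mL/min

Patient A: CrCl = (140 − 67) × 75.5 / (72 × 1.4) = 5511.5 / 100.80 ≈ 54.7 mL/min
Patient B: SCr = 167 / 88.4 = 1.889 mg/dL
Patient B: CrCl = (140 − 90) × 67.8 / (72 × 1.889) = 3390.0 / 136.01 ≈ 24.9 mL/min
|54.7 − 24.9| = 29.8 mL/min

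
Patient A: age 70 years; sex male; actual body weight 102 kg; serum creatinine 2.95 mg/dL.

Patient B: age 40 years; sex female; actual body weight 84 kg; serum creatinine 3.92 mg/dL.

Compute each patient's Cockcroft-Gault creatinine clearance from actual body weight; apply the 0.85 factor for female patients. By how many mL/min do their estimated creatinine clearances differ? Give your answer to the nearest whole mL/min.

Patient A: CrCl = (140 − 70) × 102 / (72 × 2.95) = 7140.0 / 212.40 ≈ 33.6 mL/min
Patient B: CrCl = (140 − 40) × 84 / (72 × 3.92) × 0.85 = 8400.0 / 282.24 × 0.85 ≈ 25.3 mL/min
|33.6 − 25.3| = 8.3 mL/min

8 mL/min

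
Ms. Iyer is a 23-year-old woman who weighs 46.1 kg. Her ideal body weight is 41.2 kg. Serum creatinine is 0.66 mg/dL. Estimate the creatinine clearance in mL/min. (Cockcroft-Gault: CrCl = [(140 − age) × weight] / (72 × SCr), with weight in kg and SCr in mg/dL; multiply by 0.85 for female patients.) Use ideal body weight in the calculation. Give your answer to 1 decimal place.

86.2 mL/min

CrCl = (140 − 23) × 41.2 / (72 × 0.66) × 0.85 = 4820.4 / 47.52 × 0.85 ≈ 86.2 mL/min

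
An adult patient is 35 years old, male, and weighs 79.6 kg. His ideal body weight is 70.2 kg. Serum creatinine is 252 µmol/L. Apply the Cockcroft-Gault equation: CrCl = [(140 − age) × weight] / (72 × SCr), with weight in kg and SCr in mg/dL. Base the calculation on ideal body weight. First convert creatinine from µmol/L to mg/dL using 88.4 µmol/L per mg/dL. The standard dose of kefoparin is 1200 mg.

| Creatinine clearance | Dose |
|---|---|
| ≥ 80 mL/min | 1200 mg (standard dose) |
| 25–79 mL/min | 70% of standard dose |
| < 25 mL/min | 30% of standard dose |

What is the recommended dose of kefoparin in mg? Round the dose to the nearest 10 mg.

840 mg

SCr = 252 / 88.4 = 2.851 mg/dL
CrCl = (140 − 35) × 70.2 / (72 × 2.851) = 7371.0 / 205.27 ≈ 35.9 mL/min
CrCl ≈ 36 mL/min → bracket 25–79 mL/min.
70% of 1200 mg = 840 mg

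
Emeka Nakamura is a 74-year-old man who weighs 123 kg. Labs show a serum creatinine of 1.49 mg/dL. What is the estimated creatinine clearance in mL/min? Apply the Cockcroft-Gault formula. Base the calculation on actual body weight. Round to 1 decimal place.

75.7 mL/min

CrCl = (140 − 74) × 123 / (72 × 1.49) = 8118.0 / 107.28 ≈ 75.7 mL/min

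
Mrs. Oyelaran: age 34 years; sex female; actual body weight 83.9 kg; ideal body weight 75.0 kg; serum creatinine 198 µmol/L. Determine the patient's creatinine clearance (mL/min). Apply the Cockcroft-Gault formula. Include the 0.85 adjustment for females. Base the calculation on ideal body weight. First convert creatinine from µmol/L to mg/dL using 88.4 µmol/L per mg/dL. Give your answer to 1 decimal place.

41.9 mL/min

SCr = 198 / 88.4 = 2.24 mg/dL
CrCl = (140 − 34) × 75 / (72 × 2.24) × 0.85 = 7950.0 / 161.28 × 0.85 ≈ 41.9 mL/min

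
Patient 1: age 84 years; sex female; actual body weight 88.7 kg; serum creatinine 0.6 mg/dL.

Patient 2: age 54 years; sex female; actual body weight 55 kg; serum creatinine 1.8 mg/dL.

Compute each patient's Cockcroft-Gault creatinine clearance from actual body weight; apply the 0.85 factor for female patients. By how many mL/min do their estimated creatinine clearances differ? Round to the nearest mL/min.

67 mL/min

Patient 1: CrCl = (140 − 84) × 88.7 / (72 × 0.6) × 0.85 = 4967.2 / 43.20 × 0.85 ≈ 97.7 mL/min
Patient 2: CrCl = (140 − 54) × 55 / (72 × 1.8) × 0.85 = 4730.0 / 129.60 × 0.85 ≈ 31.0 mL/min
|97.7 − 31.0| = 66.7 mL/min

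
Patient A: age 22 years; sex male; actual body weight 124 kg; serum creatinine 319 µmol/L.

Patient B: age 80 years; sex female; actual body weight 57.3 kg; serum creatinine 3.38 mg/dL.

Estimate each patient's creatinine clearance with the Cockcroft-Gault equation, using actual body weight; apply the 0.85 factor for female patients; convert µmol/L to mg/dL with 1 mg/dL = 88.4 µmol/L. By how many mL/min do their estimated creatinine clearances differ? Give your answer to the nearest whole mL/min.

44 mL/min

Patient A: SCr = 319 / 88.4 = 3.609 mg/dL
Patient A: CrCl = (140 − 22) × 124 / (72 × 3.609) = 14632.0 / 259.85 ≈ 56.3 mL/min
Patient B: CrCl = (140 − 80) × 57.3 / (72 × 3.38) × 0.85 = 3438.0 / 243.36 × 0.85 ≈ 12.0 mL/min
|56.3 − 12.0| = 44.3 mL/min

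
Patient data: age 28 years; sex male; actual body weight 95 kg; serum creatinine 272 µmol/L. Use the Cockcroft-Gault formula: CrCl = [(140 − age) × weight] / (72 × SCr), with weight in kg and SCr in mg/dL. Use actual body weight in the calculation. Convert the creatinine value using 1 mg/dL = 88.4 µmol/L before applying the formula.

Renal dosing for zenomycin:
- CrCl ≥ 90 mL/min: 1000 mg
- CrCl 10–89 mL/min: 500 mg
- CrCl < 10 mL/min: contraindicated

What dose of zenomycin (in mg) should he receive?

SCr = 272 / 88.4 = 3.077 mg/dL
CrCl = (140 − 28) × 95 / (72 × 3.077) = 10640.0 / 221.54 ≈ 48.0 mL/min
CrCl ≈ 48 mL/min → bracket 10–89 mL/min.
Dose for this bracket: 500 mg.

500 mg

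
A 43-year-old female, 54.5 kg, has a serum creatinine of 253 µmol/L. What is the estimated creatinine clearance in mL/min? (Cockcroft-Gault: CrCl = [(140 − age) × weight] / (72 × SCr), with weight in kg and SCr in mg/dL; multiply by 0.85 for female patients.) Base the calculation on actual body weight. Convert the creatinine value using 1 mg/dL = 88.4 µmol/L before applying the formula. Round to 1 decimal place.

21.8 mL/min

SCr = 253 / 88.4 = 2.862 mg/dL
CrCl = (140 − 43) × 54.5 / (72 × 2.862) × 0.85 = 5286.5 / 206.06 × 0.85 ≈ 21.8 mL/min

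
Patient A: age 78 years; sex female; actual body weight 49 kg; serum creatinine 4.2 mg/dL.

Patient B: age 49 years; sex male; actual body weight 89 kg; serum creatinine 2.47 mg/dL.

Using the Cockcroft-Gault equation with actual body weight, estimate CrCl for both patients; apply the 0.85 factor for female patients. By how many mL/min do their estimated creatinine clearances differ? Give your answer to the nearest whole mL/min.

Patient A: CrCl = (140 − 78) × 49 / (72 × 4.2) × 0.85 = 3038.0 / 302.40 × 0.85 ≈ 8.5 mL/min
Patient B: CrCl = (140 − 49) × 89 / (72 × 2.47) = 8099.0 / 177.84 ≈ 45.5 mL/min
|8.5 − 45.5| = 37.0 mL/min

37 mL/min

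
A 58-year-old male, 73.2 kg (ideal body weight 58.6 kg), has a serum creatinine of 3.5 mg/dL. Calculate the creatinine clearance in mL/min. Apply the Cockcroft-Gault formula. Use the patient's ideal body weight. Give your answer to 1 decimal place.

19.1 mL/min

CrCl = (140 − 58) × 58.6 / (72 × 3.5) = 4805.2 / 252.00 ≈ 19.1 mL/min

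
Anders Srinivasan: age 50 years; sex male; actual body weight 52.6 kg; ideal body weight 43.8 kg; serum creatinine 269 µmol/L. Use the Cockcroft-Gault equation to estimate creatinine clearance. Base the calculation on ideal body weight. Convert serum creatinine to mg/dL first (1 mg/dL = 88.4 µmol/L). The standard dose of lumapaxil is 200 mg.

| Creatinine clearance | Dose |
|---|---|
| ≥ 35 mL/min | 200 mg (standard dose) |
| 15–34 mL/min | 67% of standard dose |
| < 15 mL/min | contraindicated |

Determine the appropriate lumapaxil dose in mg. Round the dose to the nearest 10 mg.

SCr = 269 / 88.4 = 3.043 mg/dL
CrCl = (140 − 50) × 43.8 / (72 × 3.043) = 3942.0 / 219.10 ≈ 18.0 mL/min
CrCl ≈ 18 mL/min → bracket 15–34 mL/min.
67% of 200 mg = 134 mg → 130 mg

130 mg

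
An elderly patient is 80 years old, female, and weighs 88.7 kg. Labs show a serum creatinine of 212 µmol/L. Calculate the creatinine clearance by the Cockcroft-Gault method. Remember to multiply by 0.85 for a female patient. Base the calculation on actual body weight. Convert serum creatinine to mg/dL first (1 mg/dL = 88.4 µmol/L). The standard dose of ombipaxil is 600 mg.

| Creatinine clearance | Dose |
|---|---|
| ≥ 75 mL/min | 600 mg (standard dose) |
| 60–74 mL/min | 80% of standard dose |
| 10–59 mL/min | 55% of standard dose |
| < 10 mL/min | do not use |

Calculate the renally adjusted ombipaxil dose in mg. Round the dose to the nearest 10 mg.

SCr = 212 / 88.4 = 2.398 mg/dL
CrCl = (140 − 80) × 88.7 / (72 × 2.398) × 0.85 = 5322.0 / 172.66 × 0.85 ≈ 26.2 mL/min
CrCl ≈ 26 mL/min → bracket 10–59 mL/min.
55% of 600 mg = 330 mg

330 mg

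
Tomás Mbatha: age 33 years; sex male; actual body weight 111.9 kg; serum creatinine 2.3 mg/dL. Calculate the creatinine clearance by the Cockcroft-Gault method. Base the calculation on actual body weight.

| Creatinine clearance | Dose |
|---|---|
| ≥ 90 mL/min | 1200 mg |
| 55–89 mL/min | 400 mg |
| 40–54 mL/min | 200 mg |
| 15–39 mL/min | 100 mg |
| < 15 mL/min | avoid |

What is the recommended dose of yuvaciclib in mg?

400 mg

CrCl = (140 − 33) × 111.9 / (72 × 2.3) = 11973.3 / 165.60 ≈ 72.3 mL/min
CrCl ≈ 72 mL/min → bracket 55–89 mL/min.
Dose for this bracket: 400 mg.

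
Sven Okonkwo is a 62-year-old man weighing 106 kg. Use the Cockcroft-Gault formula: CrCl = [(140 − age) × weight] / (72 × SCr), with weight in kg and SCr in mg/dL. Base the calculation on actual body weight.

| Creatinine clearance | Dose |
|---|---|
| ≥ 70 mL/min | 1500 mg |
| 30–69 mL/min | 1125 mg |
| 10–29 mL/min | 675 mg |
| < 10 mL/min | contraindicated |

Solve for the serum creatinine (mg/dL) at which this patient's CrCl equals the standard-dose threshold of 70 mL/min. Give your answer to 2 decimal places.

Standard dose requires CrCl ≥ 70 mL/min.
Set (140 − 62) × 106 / (72 × SCr) = 70
SCr = (140 − 62) × 106 / (72 × 70) = 1.640 mg/dL

1.64 mg/dL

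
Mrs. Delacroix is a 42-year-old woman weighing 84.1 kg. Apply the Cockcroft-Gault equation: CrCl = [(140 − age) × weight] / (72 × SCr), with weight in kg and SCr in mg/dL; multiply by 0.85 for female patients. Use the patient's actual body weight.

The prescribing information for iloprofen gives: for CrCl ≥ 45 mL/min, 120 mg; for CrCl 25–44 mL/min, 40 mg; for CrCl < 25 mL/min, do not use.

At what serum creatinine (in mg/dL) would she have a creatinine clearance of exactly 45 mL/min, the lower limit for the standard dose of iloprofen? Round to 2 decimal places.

2.16 mg/dL

Standard dose requires CrCl ≥ 45 mL/min.
Set (140 − 42) × 84.1 × 0.85 / (72 × SCr) = 45
SCr = (140 − 42) × 84.1 × 0.85 / (72 × 45) = 2.162 mg/dL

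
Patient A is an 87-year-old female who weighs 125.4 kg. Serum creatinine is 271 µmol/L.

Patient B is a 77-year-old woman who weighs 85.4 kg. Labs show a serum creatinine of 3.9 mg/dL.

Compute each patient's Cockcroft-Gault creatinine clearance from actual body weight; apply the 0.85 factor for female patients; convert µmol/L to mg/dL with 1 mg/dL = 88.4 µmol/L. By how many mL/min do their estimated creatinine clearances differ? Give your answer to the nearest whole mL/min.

9 mL/min

Patient A: SCr = 271 / 88.4 = 3.066 mg/dL
Patient A: CrCl = (140 − 87) × 125.4 / (72 × 3.066) × 0.85 = 6646.2 / 220.75 × 0.85 ≈ 25.6 mL/min
Patient B: CrCl = (140 − 77) × 85.4 / (72 × 3.9) × 0.85 = 5380.2 / 280.80 × 0.85 ≈ 16.3 mL/min
|25.6 − 16.3| = 9.3 mL/min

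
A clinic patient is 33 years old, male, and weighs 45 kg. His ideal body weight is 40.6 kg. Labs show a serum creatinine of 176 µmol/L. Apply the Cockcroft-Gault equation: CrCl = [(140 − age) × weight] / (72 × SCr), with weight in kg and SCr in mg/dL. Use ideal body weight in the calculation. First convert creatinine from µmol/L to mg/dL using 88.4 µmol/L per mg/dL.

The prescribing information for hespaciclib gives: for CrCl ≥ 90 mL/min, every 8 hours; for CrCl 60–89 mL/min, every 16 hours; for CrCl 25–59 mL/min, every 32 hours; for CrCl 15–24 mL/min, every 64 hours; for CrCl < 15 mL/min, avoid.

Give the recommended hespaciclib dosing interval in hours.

every 32 hours

SCr = 176 / 88.4 = 1.991 mg/dL
CrCl = (140 − 33) × 40.6 / (72 × 1.991) = 4344.2 / 143.35 ≈ 30.3 mL/min
CrCl ≈ 30 mL/min → bracket 25–59 mL/min → every 32 hours.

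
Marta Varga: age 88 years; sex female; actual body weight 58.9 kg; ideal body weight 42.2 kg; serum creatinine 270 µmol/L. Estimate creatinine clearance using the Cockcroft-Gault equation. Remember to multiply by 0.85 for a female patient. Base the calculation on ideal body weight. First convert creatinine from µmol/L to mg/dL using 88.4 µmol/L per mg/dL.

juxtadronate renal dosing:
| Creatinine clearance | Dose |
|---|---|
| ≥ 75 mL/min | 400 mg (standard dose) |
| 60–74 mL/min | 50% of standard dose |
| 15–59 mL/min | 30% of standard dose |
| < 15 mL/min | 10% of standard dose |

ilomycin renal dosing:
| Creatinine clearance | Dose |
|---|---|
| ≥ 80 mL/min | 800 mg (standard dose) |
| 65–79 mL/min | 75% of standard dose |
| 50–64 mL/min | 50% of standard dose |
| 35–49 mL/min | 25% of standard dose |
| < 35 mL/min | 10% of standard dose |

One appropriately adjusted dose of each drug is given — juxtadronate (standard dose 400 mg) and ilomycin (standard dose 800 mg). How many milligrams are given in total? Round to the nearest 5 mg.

120 mg

SCr = 270 / 88.4 = 3.054 mg/dL
CrCl = (140 − 88) × 42.2 / (72 × 3.054) × 0.85 = 2194.4 / 219.89 × 0.85 ≈ 8.5 mL/min
CrCl ≈ 8 mL/min.
juxtadronate: < 15 mL/min → 10% of 400 mg = 40 mg.
ilomycin: < 35 mL/min → 10% of 800 mg = 80 mg.
Total = 40 + 80 = 120 mg.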